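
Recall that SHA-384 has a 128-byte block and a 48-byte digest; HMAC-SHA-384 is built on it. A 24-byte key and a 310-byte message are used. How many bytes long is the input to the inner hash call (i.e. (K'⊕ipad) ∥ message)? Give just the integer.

438

Key is 24 ≤ 128 bytes, zero-padded: |K'| = 128.
Inner input = (K'⊕ipad) ∥ m → 128 + 310 = 438 bytes.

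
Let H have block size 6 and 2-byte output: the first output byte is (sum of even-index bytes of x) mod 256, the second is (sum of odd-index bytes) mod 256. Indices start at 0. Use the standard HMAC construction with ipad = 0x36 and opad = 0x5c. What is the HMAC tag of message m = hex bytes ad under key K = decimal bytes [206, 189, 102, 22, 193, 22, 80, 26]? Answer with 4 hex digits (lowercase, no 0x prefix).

Key decimal bytes [206, 189, 102, 22, 193, 22, 80, 26] = ce bd 66 16 c1 16 50 1a is 8 bytes > B = 6, so hash it first: H(key) = 45 03, then zero-pad to 6 bytes: K' = 45 03 00 00 00 00.
K' ⊕ ipad = 73 35 36 36 36 36.  K' ⊕ opad = 19 5f 5c 5c 5c 5c.
Inner input = (K'⊕ipad) ∥ m = 73 35 36 36 36 36 ∥ ad.
Inner hash: even-index sum = 396 mod 256 = 140; odd-index sum = 161 mod 256 = 161 → 8c a1.
Outer input = (K'⊕opad) ∥ inner = 19 5f 5c 5c 5c 5c ∥ 8c a1.
Outer hash (tag): even-index sum = 349 mod 256 = 93; odd-index sum = 440 mod 256 = 184 → 5d b8.

5db8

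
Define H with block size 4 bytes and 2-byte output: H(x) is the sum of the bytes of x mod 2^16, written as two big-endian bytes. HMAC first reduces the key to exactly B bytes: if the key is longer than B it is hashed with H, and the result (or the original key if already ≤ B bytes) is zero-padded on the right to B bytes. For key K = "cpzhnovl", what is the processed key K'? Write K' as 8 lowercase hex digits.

|K| = 8 > B = 4, so first hash the key.
H(K): sum = 99+112+122+104+110+111+118+108 = 884 → 03 74.
Zero-pad H(K) = 03 74 to 4 bytes: K' = 03 74 00 00.

03740000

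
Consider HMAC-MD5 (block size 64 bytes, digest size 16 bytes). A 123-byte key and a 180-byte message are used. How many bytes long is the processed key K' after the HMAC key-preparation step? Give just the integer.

64

Key is 123 > 64 bytes, so it is hashed to 16 bytes then zero-padded to 64: |K'| = 64.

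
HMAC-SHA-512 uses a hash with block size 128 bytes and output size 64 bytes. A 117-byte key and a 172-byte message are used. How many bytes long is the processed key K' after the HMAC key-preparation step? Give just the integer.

Key is 117 ≤ 128 bytes, zero-padded: |K'| = 128.

128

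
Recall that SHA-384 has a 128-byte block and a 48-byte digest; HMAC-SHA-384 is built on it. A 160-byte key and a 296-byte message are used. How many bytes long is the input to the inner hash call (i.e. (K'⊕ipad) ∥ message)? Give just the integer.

Key is 160 > 128 bytes, so it is hashed to 48 bytes then zero-padded to 128: |K'| = 128.
Inner input = (K'⊕ipad) ∥ m → 128 + 296 = 424 bytes.

424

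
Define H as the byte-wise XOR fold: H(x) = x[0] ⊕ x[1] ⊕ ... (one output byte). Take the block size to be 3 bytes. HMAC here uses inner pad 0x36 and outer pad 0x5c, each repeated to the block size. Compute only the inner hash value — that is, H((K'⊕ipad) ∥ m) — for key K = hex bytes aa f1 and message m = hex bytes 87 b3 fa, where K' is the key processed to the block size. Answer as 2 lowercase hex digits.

a3

Key hex bytes aa f1 is 2 bytes ≤ B = 3; zero-pad to 3 bytes: K' = aa f1 00.
K' ⊕ ipad = 9c c7 36.
Inner input = 9c c7 36 ∥ 87 b3 fa.
Inner hash: XOR 9c⊕c7⊕36⊕87⊕b3⊕fa = a3.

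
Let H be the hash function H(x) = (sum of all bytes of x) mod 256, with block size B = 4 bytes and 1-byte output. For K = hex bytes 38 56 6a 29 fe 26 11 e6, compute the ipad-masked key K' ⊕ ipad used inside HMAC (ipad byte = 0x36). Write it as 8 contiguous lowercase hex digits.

Key hex bytes 38 56 6a 29 fe 26 11 e6 is 8 bytes > B = 4, so hash it first: H(key) = 3c, then zero-pad to 4 bytes: K' = 3c 00 00 00.
XOR each byte with 0x36: 3c⊕36=0a, 00⊕36=36, 00⊕36=36, 00⊕36=36.

0a363636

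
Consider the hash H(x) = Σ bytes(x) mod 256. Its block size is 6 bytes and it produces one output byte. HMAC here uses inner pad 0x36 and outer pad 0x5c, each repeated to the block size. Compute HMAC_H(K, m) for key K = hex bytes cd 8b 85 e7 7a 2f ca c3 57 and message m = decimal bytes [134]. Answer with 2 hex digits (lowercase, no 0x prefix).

d4

Key hex bytes cd 8b 85 e7 7a 2f ca c3 57 is 9 bytes > B = 6, so hash it first: H(key) = 51, then zero-pad to 6 bytes: K' = 51 00 00 00 00 00.
K' ⊕ ipad = 67 36 36 36 36 36.  K' ⊕ opad = 0d 5c 5c 5c 5c 5c.
Inner input = (K'⊕ipad) ∥ m = 67 36 36 36 36 36 ∥ 86.
Inner hash: sum = 103+54+54+54+54+54+134 = 507; mod 256 = 251 → fb.
Outer input = (K'⊕opad) ∥ inner = 0d 5c 5c 5c 5c 5c ∥ fb.
Outer hash (tag): sum = 13+92+92+92+92+92+251 = 724; mod 256 = 212 → d4.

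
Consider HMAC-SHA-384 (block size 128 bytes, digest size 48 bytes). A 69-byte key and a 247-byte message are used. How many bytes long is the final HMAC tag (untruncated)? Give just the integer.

The tag is one SHA-384 digest: 48 bytes.

48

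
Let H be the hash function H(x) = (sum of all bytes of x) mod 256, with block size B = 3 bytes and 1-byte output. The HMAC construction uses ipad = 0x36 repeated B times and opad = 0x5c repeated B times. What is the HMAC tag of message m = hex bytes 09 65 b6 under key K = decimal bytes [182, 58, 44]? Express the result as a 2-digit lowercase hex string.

Key decimal bytes [182, 58, 44] = b6 3a 2c is exactly B = 3 bytes: K' = b6 3a 2c.
K' ⊕ ipad = 80 0c 1a.  K' ⊕ opad = ea 66 70.
Inner input = (K'⊕ipad) ∥ m = 80 0c 1a ∥ 09 65 b6.
Inner hash: sum = 128+12+26+9+101+182 = 458; mod 256 = 202 → ca.
Outer input = (K'⊕opad) ∥ inner = ea 66 70 ∥ ca.
Outer hash (tag): sum = 234+102+112+202 = 650; mod 256 = 138 → 8a.

8a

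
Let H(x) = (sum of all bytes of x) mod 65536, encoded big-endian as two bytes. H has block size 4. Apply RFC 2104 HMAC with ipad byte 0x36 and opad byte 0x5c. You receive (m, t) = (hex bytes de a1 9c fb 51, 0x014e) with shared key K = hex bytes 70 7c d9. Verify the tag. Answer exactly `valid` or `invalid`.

valid

Key hex bytes 70 7c d9 is 3 bytes ≤ B = 4; zero-pad to 4 bytes: K' = 70 7c d9 00.
K' ⊕ ipad = 46 4a ef 36; K' ⊕ opad = 2c 20 85 5c.
Inner hash: sum = 70+74+239+54+222+161+156+251+81 = 1308 → 05 1c.
Outer hash (recomputed tag): sum = 44+32+133+92+5+28 = 334 → 01 4e.
Recomputed tag = 014e; claimed = 014e → match.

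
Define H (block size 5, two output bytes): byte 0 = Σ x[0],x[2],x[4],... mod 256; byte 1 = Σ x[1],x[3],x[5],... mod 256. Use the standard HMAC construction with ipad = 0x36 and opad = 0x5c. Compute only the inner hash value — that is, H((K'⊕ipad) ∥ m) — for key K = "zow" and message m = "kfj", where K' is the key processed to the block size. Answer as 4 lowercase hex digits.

2964

Key "zow" = 7a 6f 77 is 3 bytes ≤ B = 5; zero-pad to 5 bytes: K' = 7a 6f 77 00 00.
K' ⊕ ipad = 4c 59 41 36 36.
Inner input = 4c 59 41 36 36 ∥ 6b 66 6a.
Inner hash: even-index sum = 297 mod 256 = 41; odd-index sum = 356 mod 256 = 100 → 29 64.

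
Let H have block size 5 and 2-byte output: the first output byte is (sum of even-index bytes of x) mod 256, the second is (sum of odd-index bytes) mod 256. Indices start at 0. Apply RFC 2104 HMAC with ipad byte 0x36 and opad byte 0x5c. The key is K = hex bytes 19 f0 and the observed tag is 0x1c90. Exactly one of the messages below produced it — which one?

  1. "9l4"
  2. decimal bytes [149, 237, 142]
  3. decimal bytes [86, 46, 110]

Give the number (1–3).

Key hex bytes 19 f0 is 2 bytes ≤ B = 5; zero-pad to 5 bytes: K' = 19 f0 00 00 00.
K' ⊕ ipad = 2f c6 36 36 36; K' ⊕ opad = 45 ac 5c 5c 5c.
m1: inner = H(2f c6 36 36 36 39 6c 34) = 07 69; tag = H(45 ac 5c 5c 5c 07 69) = 660f
m2: inner = H(2f c6 36 36 36 95 ed 8e) = 88 1f; tag = H(45 ac 5c 5c 5c 88 1f) = 1c90 ← matches
m3: inner = H(2f c6 36 36 36 56 2e 6e) = c9 c0; tag = H(45 ac 5c 5c 5c c9 c0) = bdd1

2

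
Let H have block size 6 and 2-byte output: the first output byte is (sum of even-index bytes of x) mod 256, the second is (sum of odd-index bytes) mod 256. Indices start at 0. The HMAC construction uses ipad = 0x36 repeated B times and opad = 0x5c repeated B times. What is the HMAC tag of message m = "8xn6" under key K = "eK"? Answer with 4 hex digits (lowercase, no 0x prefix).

5666

Key "eK" = 65 4b is 2 bytes ≤ B = 6; zero-pad to 6 bytes: K' = 65 4b 00 00 00 00.
K' ⊕ ipad = 53 7d 36 36 36 36.  K' ⊕ opad = 39 17 5c 5c 5c 5c.
Inner input = (K'⊕ipad) ∥ m = 53 7d 36 36 36 36 ∥ 38 78 6e 36.
Inner hash: even-index sum = 357 mod 256 = 101; odd-index sum = 407 mod 256 = 151 → 65 97.
Outer input = (K'⊕opad) ∥ inner = 39 17 5c 5c 5c 5c ∥ 65 97.
Outer hash (tag): even-index sum = 342 mod 256 = 86; odd-index sum = 358 mod 256 = 102 → 56 66.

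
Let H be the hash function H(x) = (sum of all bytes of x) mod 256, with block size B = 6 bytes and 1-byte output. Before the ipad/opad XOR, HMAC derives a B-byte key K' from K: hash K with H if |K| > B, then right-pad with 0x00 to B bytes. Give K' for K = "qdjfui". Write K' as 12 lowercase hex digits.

71646a667569

Key "qdjfui" = 71 64 6a 66 75 69 is exactly B = 6 bytes: K' = 71 64 6a 66 75 69.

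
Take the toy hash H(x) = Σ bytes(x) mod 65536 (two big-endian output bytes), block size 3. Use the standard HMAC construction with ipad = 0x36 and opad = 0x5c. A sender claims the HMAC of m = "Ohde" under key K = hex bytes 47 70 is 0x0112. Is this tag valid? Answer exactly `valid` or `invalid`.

valid

Key hex bytes 47 70 is 2 bytes ≤ B = 3; zero-pad to 3 bytes: K' = 47 70 00.
K' ⊕ ipad = 71 46 36; K' ⊕ opad = 1b 2c 5c.
Inner hash: sum = 113+70+54+79+104+100+101 = 621 → 02 6d.
Outer hash (recomputed tag): sum = 27+44+92+2+109 = 274 → 01 12.
Recomputed tag = 0112; claimed = 0112 → match.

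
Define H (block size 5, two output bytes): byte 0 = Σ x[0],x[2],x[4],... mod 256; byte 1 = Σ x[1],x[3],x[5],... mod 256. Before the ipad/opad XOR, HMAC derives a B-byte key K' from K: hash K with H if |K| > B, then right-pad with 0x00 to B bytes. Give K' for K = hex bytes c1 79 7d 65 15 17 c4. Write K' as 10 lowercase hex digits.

17f5000000

|K| = 7 > B = 5, so first hash the key.
H(K): even-index sum = 535 mod 256 = 23; odd-index sum = 245 mod 256 = 245 → 17 f5.
Zero-pad H(K) = 17 f5 to 5 bytes: K' = 17 f5 00 00 00.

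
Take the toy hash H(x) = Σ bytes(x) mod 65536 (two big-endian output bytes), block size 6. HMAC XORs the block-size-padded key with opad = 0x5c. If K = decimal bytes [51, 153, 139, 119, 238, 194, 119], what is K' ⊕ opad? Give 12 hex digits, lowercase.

5fa95c5c5c5c

Key decimal bytes [51, 153, 139, 119, 238, 194, 119] = 33 99 8b 77 ee c2 77 is 7 bytes > B = 6, so hash it first: H(key) = 03 f5, then zero-pad to 6 bytes: K' = 03 f5 00 00 00 00.
XOR each byte with 0x5c: 03⊕5c=5f, f5⊕5c=a9, 00⊕5c=5c, 00⊕5c=5c, 00⊕5c=5c, 00⊕5c=5c.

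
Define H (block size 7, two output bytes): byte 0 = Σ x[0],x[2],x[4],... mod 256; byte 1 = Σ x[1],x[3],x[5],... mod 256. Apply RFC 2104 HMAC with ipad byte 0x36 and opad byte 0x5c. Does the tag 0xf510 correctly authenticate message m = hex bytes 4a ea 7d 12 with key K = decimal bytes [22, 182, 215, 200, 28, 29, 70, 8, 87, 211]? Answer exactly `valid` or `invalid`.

Key decimal bytes [22, 182, 215, 200, 28, 29, 70, 8, 87, 211] = 16 b6 d7 c8 1c 1d 46 08 57 d3 is 10 bytes > B = 7, so hash it first: H(key) = a6 76, then zero-pad to 7 bytes: K' = a6 76 00 00 00 00 00.
K' ⊕ ipad = 90 40 36 36 36 36 36; K' ⊕ opad = fa 2a 5c 5c 5c 5c 5c.
Inner hash: even-index sum = 558 mod 256 = 46; odd-index sum = 371 mod 256 = 115 → 2e 73.
Outer hash (recomputed tag): even-index sum = 641 mod 256 = 129; odd-index sum = 272 mod 256 = 16 → 81 10.
Recomputed tag = 8110; claimed = f510 → mismatch.

invalid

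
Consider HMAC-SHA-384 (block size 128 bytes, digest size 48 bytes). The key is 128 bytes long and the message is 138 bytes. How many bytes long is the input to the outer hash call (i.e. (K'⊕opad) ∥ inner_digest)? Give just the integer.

176

Key is 128 ≤ 128 bytes, zero-padded: |K'| = 128.
Outer input = (K'⊕opad) ∥ H(inner) → 128 + 48 = 176 bytes.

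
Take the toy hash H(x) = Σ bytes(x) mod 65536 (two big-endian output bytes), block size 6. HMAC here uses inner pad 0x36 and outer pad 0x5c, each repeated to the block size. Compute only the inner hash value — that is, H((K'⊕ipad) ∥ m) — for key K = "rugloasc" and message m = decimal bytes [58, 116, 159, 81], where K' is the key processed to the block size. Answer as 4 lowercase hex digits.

Key "rugloasc" = 72 75 67 6c 6f 61 73 63 is 8 bytes > B = 6, so hash it first: H(key) = 03 60, then zero-pad to 6 bytes: K' = 03 60 00 00 00 00.
K' ⊕ ipad = 35 56 36 36 36 36.
Inner input = 35 56 36 36 36 36 ∥ 3a 74 9f 51.
Inner hash: sum = 53+86+54+54+54+54+58+116+159+81 = 769 → 03 01.

0301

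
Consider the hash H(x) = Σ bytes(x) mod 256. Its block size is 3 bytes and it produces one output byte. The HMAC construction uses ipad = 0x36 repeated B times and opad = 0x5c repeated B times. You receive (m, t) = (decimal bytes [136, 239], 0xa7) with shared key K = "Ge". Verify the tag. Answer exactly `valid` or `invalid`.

Key "Ge" = 47 65 is 2 bytes ≤ B = 3; zero-pad to 3 bytes: K' = 47 65 00.
K' ⊕ ipad = 71 53 36; K' ⊕ opad = 1b 39 5c.
Inner hash: sum = 113+83+54+136+239 = 625; mod 256 = 113 → 71.
Outer hash (recomputed tag): sum = 27+57+92+113 = 289; mod 256 = 33 → 21.
Recomputed tag = 21; claimed = a7 → mismatch.

invalid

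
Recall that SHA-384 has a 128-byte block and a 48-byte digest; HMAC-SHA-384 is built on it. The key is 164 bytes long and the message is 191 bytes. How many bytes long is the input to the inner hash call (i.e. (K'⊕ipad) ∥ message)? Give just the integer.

Key is 164 > 128 bytes, so it is hashed to 48 bytes then zero-padded to 128: |K'| = 128.
Inner input = (K'⊕ipad) ∥ m → 128 + 191 = 319 bytes.

319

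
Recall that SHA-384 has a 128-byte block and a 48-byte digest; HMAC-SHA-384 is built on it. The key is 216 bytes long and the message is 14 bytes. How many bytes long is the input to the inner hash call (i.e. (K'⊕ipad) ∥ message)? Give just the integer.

142

Key is 216 > 128 bytes, so it is hashed to 48 bytes then zero-padded to 128: |K'| = 128.
Inner input = (K'⊕ipad) ∥ m → 128 + 14 = 142 bytes.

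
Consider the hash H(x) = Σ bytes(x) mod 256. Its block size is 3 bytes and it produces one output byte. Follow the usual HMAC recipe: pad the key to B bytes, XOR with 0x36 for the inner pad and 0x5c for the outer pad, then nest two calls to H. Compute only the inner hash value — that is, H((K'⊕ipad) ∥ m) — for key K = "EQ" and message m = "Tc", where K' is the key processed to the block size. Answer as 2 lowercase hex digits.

c7

Key "EQ" = 45 51 is 2 bytes ≤ B = 3; zero-pad to 3 bytes: K' = 45 51 00.
K' ⊕ ipad = 73 67 36.
Inner input = 73 67 36 ∥ 54 63.
Inner hash: sum = 115+103+54+84+99 = 455; mod 256 = 199 → c7.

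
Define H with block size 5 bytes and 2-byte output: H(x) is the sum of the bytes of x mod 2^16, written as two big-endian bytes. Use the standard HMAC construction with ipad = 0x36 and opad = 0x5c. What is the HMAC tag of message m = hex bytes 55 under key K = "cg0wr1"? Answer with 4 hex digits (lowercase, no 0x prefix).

0208

Key "cg0wr1" = 63 67 30 77 72 31 is 6 bytes > B = 5, so hash it first: H(key) = 02 14, then zero-pad to 5 bytes: K' = 02 14 00 00 00.
K' ⊕ ipad = 34 22 36 36 36.  K' ⊕ opad = 5e 48 5c 5c 5c.
Inner input = (K'⊕ipad) ∥ m = 34 22 36 36 36 ∥ 55.
Inner hash: sum = 52+34+54+54+54+85 = 333 → 01 4d.
Outer input = (K'⊕opad) ∥ inner = 5e 48 5c 5c 5c ∥ 01 4d.
Outer hash (tag): sum = 94+72+92+92+92+1+77 = 520 → 02 08.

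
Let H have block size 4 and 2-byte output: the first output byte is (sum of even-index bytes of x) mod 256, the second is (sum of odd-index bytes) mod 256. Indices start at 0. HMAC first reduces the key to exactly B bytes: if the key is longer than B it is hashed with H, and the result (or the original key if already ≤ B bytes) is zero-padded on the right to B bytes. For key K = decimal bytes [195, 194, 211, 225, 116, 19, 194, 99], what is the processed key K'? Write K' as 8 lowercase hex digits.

cc190000

|K| = 8 > B = 4, so first hash the key.
H(K): even-index sum = 716 mod 256 = 204; odd-index sum = 537 mod 256 = 25 → cc 19.
Zero-pad H(K) = cc 19 to 4 bytes: K' = cc 19 00 00.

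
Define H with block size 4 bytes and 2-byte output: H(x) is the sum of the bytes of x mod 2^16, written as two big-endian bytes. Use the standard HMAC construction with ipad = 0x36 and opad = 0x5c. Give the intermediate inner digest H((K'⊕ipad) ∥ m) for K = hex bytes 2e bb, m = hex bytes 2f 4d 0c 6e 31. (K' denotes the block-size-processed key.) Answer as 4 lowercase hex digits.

0238

Key hex bytes 2e bb is 2 bytes ≤ B = 4; zero-pad to 4 bytes: K' = 2e bb 00 00.
K' ⊕ ipad = 18 8d 36 36.
Inner input = 18 8d 36 36 ∥ 2f 4d 0c 6e 31.
Inner hash: sum = 24+141+54+54+47+77+12+110+49 = 568 → 02 38.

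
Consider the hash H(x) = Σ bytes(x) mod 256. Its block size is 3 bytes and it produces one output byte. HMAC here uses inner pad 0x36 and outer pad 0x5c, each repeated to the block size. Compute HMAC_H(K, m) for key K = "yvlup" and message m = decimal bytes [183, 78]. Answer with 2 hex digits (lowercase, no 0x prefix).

Key "yvlup" = 79 76 6c 75 70 is 5 bytes > B = 3, so hash it first: H(key) = 40, then zero-pad to 3 bytes: K' = 40 00 00.
K' ⊕ ipad = 76 36 36.  K' ⊕ opad = 1c 5c 5c.
Inner input = (K'⊕ipad) ∥ m = 76 36 36 ∥ b7 4e.
Inner hash: sum = 118+54+54+183+78 = 487; mod 256 = 231 → e7.
Outer input = (K'⊕opad) ∥ inner = 1c 5c 5c ∥ e7.
Outer hash (tag): sum = 28+92+92+231 = 443; mod 256 = 187 → bb.

bb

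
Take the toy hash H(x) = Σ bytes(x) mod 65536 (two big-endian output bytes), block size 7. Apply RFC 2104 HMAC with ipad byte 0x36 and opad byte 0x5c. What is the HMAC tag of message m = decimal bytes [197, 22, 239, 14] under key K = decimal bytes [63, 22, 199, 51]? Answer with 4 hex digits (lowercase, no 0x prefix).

0367

Key decimal bytes [63, 22, 199, 51] = 3f 16 c7 33 is 4 bytes ≤ B = 7; zero-pad to 7 bytes: K' = 3f 16 c7 33 00 00 00.
K' ⊕ ipad = 09 20 f1 05 36 36 36.  K' ⊕ opad = 63 4a 9b 6f 5c 5c 5c.
Inner input = (K'⊕ipad) ∥ m = 09 20 f1 05 36 36 36 ∥ c5 16 ef 0e.
Inner hash: sum = 9+32+241+5+54+54+54+197+22+239+14 = 921 → 03 99.
Outer input = (K'⊕opad) ∥ inner = 63 4a 9b 6f 5c 5c 5c ∥ 03 99.
Outer hash (tag): sum = 99+74+155+111+92+92+92+3+153 = 871 → 03 67.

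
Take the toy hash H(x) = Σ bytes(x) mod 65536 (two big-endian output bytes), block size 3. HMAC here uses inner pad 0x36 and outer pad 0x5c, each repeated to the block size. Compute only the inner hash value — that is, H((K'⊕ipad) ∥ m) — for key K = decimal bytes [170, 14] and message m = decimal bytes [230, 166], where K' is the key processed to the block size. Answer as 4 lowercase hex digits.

Key decimal bytes [170, 14] = aa 0e is 2 bytes ≤ B = 3; zero-pad to 3 bytes: K' = aa 0e 00.
K' ⊕ ipad = 9c 38 36.
Inner input = 9c 38 36 ∥ e6 a6.
Inner hash: sum = 156+56+54+230+166 = 662 → 02 96.

0296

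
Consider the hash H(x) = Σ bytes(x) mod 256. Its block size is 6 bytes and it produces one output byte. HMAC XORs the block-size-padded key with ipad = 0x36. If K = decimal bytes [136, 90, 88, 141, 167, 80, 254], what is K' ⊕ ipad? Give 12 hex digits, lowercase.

8a3636363636

Key decimal bytes [136, 90, 88, 141, 167, 80, 254] = 88 5a 58 8d a7 50 fe is 7 bytes > B = 6, so hash it first: H(key) = bc, then zero-pad to 6 bytes: K' = bc 00 00 00 00 00.
XOR each byte with 0x36: bc⊕36=8a, 00⊕36=36, 00⊕36=36, 00⊕36=36, 00⊕36=36, 00⊕36=36.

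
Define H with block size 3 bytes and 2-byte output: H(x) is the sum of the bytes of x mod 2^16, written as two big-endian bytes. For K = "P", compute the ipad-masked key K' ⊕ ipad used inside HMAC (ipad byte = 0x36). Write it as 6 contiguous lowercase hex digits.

Key "P" = 50 is 1 byte ≤ B = 3; zero-pad to 3 bytes: K' = 50 00 00.
XOR each byte with 0x36: 50⊕36=66, 00⊕36=36, 00⊕36=36.

663636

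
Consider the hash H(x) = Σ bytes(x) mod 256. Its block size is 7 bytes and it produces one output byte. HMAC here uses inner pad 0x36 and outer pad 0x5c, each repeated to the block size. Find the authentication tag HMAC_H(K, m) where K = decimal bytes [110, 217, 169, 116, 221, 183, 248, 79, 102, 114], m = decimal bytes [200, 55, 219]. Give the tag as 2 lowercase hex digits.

b2

Key decimal bytes [110, 217, 169, 116, 221, 183, 248, 79, 102, 114] = 6e d9 a9 74 dd b7 f8 4f 66 72 is 10 bytes > B = 7, so hash it first: H(key) = 17, then zero-pad to 7 bytes: K' = 17 00 00 00 00 00 00.
K' ⊕ ipad = 21 36 36 36 36 36 36.  K' ⊕ opad = 4b 5c 5c 5c 5c 5c 5c.
Inner input = (K'⊕ipad) ∥ m = 21 36 36 36 36 36 36 ∥ c8 37 db.
Inner hash: sum = 33+54+54+54+54+54+54+200+55+219 = 831; mod 256 = 63 → 3f.
Outer input = (K'⊕opad) ∥ inner = 4b 5c 5c 5c 5c 5c 5c ∥ 3f.
Outer hash (tag): sum = 75+92+92+92+92+92+92+63 = 690; mod 256 = 178 → b2.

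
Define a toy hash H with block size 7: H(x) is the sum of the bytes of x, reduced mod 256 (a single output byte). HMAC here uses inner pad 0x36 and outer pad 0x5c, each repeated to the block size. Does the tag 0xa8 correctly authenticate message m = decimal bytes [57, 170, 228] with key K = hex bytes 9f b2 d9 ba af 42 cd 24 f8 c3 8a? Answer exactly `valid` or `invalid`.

invalid

Key hex bytes 9f b2 d9 ba af 42 cd 24 f8 c3 8a is 11 bytes > B = 7, so hash it first: H(key) = 0b, then zero-pad to 7 bytes: K' = 0b 00 00 00 00 00 00.
K' ⊕ ipad = 3d 36 36 36 36 36 36; K' ⊕ opad = 57 5c 5c 5c 5c 5c 5c.
Inner hash: sum = 61+54+54+54+54+54+54+57+170+228 = 840; mod 256 = 72 → 48.
Outer hash (recomputed tag): sum = 87+92+92+92+92+92+92+72 = 711; mod 256 = 199 → c7.
Recomputed tag = c7; claimed = a8 → mismatch.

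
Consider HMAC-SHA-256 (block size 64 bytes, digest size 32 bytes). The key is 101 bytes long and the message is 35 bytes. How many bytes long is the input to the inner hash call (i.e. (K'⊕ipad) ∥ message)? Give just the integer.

Key is 101 > 64 bytes, so it is hashed to 32 bytes then zero-padded to 64: |K'| = 64.
Inner input = (K'⊕ipad) ∥ m → 64 + 35 = 99 bytes.

99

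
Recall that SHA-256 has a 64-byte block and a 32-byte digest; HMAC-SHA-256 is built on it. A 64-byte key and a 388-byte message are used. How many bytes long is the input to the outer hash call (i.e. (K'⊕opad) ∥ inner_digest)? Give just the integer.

96

Key is 64 ≤ 64 bytes, zero-padded: |K'| = 64.
Outer input = (K'⊕opad) ∥ H(inner) → 64 + 32 = 96 bytes.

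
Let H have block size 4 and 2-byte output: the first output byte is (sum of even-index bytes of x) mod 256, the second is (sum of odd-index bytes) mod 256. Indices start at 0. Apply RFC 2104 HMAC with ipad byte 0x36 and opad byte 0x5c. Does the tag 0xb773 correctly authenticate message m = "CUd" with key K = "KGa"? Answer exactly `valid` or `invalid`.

invalid

Key "KGa" = 4b 47 61 is 3 bytes ≤ B = 4; zero-pad to 4 bytes: K' = 4b 47 61 00.
K' ⊕ ipad = 7d 71 57 36; K' ⊕ opad = 17 1b 3d 5c.
Inner hash: even-index sum = 379 mod 256 = 123; odd-index sum = 252 mod 256 = 252 → 7b fc.
Outer hash (recomputed tag): even-index sum = 207 mod 256 = 207; odd-index sum = 371 mod 256 = 115 → cf 73.
Recomputed tag = cf73; claimed = b773 → mismatch.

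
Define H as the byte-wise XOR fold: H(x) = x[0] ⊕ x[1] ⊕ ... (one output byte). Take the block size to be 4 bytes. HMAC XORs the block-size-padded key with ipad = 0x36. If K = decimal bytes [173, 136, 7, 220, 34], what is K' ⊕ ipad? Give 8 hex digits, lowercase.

ea363636

Key decimal bytes [173, 136, 7, 220, 34] = ad 88 07 dc 22 is 5 bytes > B = 4, so hash it first: H(key) = dc, then zero-pad to 4 bytes: K' = dc 00 00 00.
XOR each byte with 0x36: dc⊕36=ea, 00⊕36=36, 00⊕36=36, 00⊕36=36.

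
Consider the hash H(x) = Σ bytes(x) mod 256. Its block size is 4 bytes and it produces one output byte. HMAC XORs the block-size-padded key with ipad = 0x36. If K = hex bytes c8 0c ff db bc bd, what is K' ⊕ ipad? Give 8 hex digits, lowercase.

11363636

Key hex bytes c8 0c ff db bc bd is 6 bytes > B = 4, so hash it first: H(key) = 27, then zero-pad to 4 bytes: K' = 27 00 00 00.
XOR each byte with 0x36: 27⊕36=11, 00⊕36=36, 00⊕36=36, 00⊕36=36.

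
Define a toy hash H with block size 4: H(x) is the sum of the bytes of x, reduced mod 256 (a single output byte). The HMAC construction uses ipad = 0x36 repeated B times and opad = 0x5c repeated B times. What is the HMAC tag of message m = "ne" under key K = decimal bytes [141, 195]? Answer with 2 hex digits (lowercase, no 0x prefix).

Key decimal bytes [141, 195] = 8d c3 is 2 bytes ≤ B = 4; zero-pad to 4 bytes: K' = 8d c3 00 00.
K' ⊕ ipad = bb f5 36 36.  K' ⊕ opad = d1 9f 5c 5c.
Inner input = (K'⊕ipad) ∥ m = bb f5 36 36 ∥ 6e 65.
Inner hash: sum = 187+245+54+54+110+101 = 751; mod 256 = 239 → ef.
Outer input = (K'⊕opad) ∥ inner = d1 9f 5c 5c ∥ ef.
Outer hash (tag): sum = 209+159+92+92+239 = 791; mod 256 = 23 → 17.

17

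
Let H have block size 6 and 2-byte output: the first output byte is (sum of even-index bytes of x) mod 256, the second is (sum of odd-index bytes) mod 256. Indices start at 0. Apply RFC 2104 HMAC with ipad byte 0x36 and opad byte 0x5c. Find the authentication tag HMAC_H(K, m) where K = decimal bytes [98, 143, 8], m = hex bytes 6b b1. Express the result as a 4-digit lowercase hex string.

Key decimal bytes [98, 143, 8] = 62 8f 08 is 3 bytes ≤ B = 6; zero-pad to 6 bytes: K' = 62 8f 08 00 00 00.
K' ⊕ ipad = 54 b9 3e 36 36 36.  K' ⊕ opad = 3e d3 54 5c 5c 5c.
Inner input = (K'⊕ipad) ∥ m = 54 b9 3e 36 36 36 ∥ 6b b1.
Inner hash: even-index sum = 307 mod 256 = 51; odd-index sum = 470 mod 256 = 214 → 33 d6.
Outer input = (K'⊕opad) ∥ inner = 3e d3 54 5c 5c 5c ∥ 33 d6.
Outer hash (tag): even-index sum = 289 mod 256 = 33; odd-index sum = 609 mod 256 = 97 → 21 61.

2161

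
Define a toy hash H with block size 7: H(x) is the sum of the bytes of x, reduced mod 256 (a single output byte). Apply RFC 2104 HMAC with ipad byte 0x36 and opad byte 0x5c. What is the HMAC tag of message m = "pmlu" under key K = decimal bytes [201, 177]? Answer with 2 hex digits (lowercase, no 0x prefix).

Key decimal bytes [201, 177] = c9 b1 is 2 bytes ≤ B = 7; zero-pad to 7 bytes: K' = c9 b1 00 00 00 00 00.
K' ⊕ ipad = ff 87 36 36 36 36 36.  K' ⊕ opad = 95 ed 5c 5c 5c 5c 5c.
Inner input = (K'⊕ipad) ∥ m = ff 87 36 36 36 36 36 ∥ 70 6d 6c 75.
Inner hash: sum = 255+135+54+54+54+54+54+112+109+108+117 = 1106; mod 256 = 82 → 52.
Outer input = (K'⊕opad) ∥ inner = 95 ed 5c 5c 5c 5c 5c ∥ 52.
Outer hash (tag): sum = 149+237+92+92+92+92+92+82 = 928; mod 256 = 160 → a0.

a0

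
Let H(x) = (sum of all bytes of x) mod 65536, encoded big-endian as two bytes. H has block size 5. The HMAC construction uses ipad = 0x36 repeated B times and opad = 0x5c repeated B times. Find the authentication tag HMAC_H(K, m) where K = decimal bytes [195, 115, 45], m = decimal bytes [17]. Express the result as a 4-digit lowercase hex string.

Key decimal bytes [195, 115, 45] = c3 73 2d is 3 bytes ≤ B = 5; zero-pad to 5 bytes: K' = c3 73 2d 00 00.
K' ⊕ ipad = f5 45 1b 36 36.  K' ⊕ opad = 9f 2f 71 5c 5c.
Inner input = (K'⊕ipad) ∥ m = f5 45 1b 36 36 ∥ 11.
Inner hash: sum = 245+69+27+54+54+17 = 466 → 01 d2.
Outer input = (K'⊕opad) ∥ inner = 9f 2f 71 5c 5c ∥ 01 d2.
Outer hash (tag): sum = 159+47+113+92+92+1+210 = 714 → 02 ca.

02ca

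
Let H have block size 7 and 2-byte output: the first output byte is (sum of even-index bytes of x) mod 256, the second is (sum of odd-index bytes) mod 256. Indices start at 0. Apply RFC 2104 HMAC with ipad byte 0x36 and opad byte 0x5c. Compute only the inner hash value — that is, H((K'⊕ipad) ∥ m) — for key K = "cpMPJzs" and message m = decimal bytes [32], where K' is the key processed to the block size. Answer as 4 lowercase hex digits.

Key "cpMPJzs" = 63 70 4d 50 4a 7a 73 is exactly B = 7 bytes: K' = 63 70 4d 50 4a 7a 73.
K' ⊕ ipad = 55 46 7b 66 7c 4c 45.
Inner input = 55 46 7b 66 7c 4c 45 ∥ 20.
Inner hash: even-index sum = 401 mod 256 = 145; odd-index sum = 280 mod 256 = 24 → 91 18.

9118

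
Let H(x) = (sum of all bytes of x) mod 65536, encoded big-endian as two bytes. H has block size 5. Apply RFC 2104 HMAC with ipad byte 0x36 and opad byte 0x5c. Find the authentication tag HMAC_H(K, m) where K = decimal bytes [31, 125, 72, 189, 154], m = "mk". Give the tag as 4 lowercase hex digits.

Key decimal bytes [31, 125, 72, 189, 154] = 1f 7d 48 bd 9a is exactly B = 5 bytes: K' = 1f 7d 48 bd 9a.
K' ⊕ ipad = 29 4b 7e 8b ac.  K' ⊕ opad = 43 21 14 e1 c6.
Inner input = (K'⊕ipad) ∥ m = 29 4b 7e 8b ac ∥ 6d 6b.
Inner hash: sum = 41+75+126+139+172+109+107 = 769 → 03 01.
Outer input = (K'⊕opad) ∥ inner = 43 21 14 e1 c6 ∥ 03 01.
Outer hash (tag): sum = 67+33+20+225+198+3+1 = 547 → 02 23.

0223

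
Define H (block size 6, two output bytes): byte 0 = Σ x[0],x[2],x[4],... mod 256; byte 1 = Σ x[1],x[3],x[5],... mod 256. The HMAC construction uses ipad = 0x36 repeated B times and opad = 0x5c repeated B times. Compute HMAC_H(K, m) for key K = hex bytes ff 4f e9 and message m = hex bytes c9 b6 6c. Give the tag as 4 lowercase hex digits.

c766

Key hex bytes ff 4f e9 is 3 bytes ≤ B = 6; zero-pad to 6 bytes: K' = ff 4f e9 00 00 00.
K' ⊕ ipad = c9 79 df 36 36 36.  K' ⊕ opad = a3 13 b5 5c 5c 5c.
Inner input = (K'⊕ipad) ∥ m = c9 79 df 36 36 36 ∥ c9 b6 6c.
Inner hash: even-index sum = 787 mod 256 = 19; odd-index sum = 411 mod 256 = 155 → 13 9b.
Outer input = (K'⊕opad) ∥ inner = a3 13 b5 5c 5c 5c ∥ 13 9b.
Outer hash (tag): even-index sum = 455 mod 256 = 199; odd-index sum = 358 mod 256 = 102 → c7 66.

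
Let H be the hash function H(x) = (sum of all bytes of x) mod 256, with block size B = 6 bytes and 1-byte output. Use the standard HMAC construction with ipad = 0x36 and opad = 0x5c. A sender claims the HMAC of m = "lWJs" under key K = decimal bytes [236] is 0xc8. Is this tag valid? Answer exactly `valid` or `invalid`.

Key decimal bytes [236] = ec is 1 byte ≤ B = 6; zero-pad to 6 bytes: K' = ec 00 00 00 00 00.
K' ⊕ ipad = da 36 36 36 36 36; K' ⊕ opad = b0 5c 5c 5c 5c 5c.
Inner hash: sum = 218+54+54+54+54+54+108+87+74+115 = 872; mod 256 = 104 → 68.
Outer hash (recomputed tag): sum = 176+92+92+92+92+92+104 = 740; mod 256 = 228 → e4.
Recomputed tag = e4; claimed = c8 → mismatch.

invalid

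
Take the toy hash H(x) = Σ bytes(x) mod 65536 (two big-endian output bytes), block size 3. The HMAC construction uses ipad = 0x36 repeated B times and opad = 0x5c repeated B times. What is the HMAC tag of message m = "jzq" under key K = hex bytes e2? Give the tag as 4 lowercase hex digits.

Key hex bytes e2 is 1 byte ≤ B = 3; zero-pad to 3 bytes: K' = e2 00 00.
K' ⊕ ipad = d4 36 36.  K' ⊕ opad = be 5c 5c.
Inner input = (K'⊕ipad) ∥ m = d4 36 36 ∥ 6a 7a 71.
Inner hash: sum = 212+54+54+106+122+113 = 661 → 02 95.
Outer input = (K'⊕opad) ∥ inner = be 5c 5c ∥ 02 95.
Outer hash (tag): sum = 190+92+92+2+149 = 525 → 02 0d.

020d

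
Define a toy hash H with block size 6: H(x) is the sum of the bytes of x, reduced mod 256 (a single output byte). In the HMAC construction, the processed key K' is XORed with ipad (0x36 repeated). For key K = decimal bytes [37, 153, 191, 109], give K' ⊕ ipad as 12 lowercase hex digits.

13af895b3636

Key decimal bytes [37, 153, 191, 109] = 25 99 bf 6d is 4 bytes ≤ B = 6; zero-pad to 6 bytes: K' = 25 99 bf 6d 00 00.
XOR each byte with 0x36: 25⊕36=13, 99⊕36=af, bf⊕36=89, 6d⊕36=5b, 00⊕36=36, 00⊕36=36.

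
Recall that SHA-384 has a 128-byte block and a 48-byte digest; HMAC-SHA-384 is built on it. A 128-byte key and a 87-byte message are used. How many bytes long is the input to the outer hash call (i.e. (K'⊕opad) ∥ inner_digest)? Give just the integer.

176

Key is 128 ≤ 128 bytes, zero-padded: |K'| = 128.
Outer input = (K'⊕opad) ∥ H(inner) → 128 + 48 = 176 bytes.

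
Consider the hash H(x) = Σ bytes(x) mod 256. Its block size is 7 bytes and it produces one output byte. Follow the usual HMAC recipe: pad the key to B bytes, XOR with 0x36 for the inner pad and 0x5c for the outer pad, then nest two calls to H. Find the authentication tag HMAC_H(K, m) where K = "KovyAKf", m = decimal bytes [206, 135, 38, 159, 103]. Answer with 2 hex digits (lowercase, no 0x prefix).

31

Key "KovyAKf" = 4b 6f 76 79 41 4b 66 is exactly B = 7 bytes: K' = 4b 6f 76 79 41 4b 66.
K' ⊕ ipad = 7d 59 40 4f 77 7d 50.  K' ⊕ opad = 17 33 2a 25 1d 17 3a.
Inner input = (K'⊕ipad) ∥ m = 7d 59 40 4f 77 7d 50 ∥ ce 87 26 9f 67.
Inner hash: sum = 125+89+64+79+119+125+80+206+135+38+159+103 = 1322; mod 256 = 42 → 2a.
Outer input = (K'⊕opad) ∥ inner = 17 33 2a 25 1d 17 3a ∥ 2a.
Outer hash (tag): sum = 23+51+42+37+29+23+58+42 = 305; mod 256 = 49 → 31.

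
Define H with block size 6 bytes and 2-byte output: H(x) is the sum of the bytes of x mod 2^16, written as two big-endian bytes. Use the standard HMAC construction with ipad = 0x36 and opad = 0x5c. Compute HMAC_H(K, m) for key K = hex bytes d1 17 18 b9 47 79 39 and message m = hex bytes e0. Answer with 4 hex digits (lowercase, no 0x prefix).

Key hex bytes d1 17 18 b9 47 79 39 is 7 bytes > B = 6, so hash it first: H(key) = 02 b2, then zero-pad to 6 bytes: K' = 02 b2 00 00 00 00.
K' ⊕ ipad = 34 84 36 36 36 36.  K' ⊕ opad = 5e ee 5c 5c 5c 5c.
Inner input = (K'⊕ipad) ∥ m = 34 84 36 36 36 36 ∥ e0.
Inner hash: sum = 52+132+54+54+54+54+224 = 624 → 02 70.
Outer input = (K'⊕opad) ∥ inner = 5e ee 5c 5c 5c 5c ∥ 02 70.
Outer hash (tag): sum = 94+238+92+92+92+92+2+112 = 814 → 03 2e.

032e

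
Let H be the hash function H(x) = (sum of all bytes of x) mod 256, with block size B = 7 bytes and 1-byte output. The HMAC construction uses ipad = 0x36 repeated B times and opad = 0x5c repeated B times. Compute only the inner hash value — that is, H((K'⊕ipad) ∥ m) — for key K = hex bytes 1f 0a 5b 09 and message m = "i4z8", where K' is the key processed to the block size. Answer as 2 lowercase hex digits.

Key hex bytes 1f 0a 5b 09 is 4 bytes ≤ B = 7; zero-pad to 7 bytes: K' = 1f 0a 5b 09 00 00 00.
K' ⊕ ipad = 29 3c 6d 3f 36 36 36.
Inner input = 29 3c 6d 3f 36 36 36 ∥ 69 34 7a 38.
Inner hash: sum = 41+60+109+63+54+54+54+105+52+122+56 = 770; mod 256 = 2 → 02.

02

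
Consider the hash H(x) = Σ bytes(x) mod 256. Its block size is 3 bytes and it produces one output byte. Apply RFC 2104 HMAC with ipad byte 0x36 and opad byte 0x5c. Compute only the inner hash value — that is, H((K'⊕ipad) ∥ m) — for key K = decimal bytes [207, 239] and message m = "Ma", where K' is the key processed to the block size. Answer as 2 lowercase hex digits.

Key decimal bytes [207, 239] = cf ef is 2 bytes ≤ B = 3; zero-pad to 3 bytes: K' = cf ef 00.
K' ⊕ ipad = f9 d9 36.
Inner input = f9 d9 36 ∥ 4d 61.
Inner hash: sum = 249+217+54+77+97 = 694; mod 256 = 182 → b6.

b6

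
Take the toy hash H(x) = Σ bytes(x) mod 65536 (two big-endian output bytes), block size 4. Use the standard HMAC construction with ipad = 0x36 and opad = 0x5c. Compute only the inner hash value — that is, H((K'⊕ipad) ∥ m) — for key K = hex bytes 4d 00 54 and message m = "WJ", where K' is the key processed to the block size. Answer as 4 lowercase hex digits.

Key hex bytes 4d 00 54 is 3 bytes ≤ B = 4; zero-pad to 4 bytes: K' = 4d 00 54 00.
K' ⊕ ipad = 7b 36 62 36.
Inner input = 7b 36 62 36 ∥ 57 4a.
Inner hash: sum = 123+54+98+54+87+74 = 490 → 01 ea.

01ea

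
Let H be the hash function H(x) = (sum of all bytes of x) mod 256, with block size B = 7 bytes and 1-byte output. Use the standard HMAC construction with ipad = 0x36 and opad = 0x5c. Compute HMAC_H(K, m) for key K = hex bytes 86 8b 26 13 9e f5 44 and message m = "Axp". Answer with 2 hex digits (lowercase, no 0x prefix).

Key hex bytes 86 8b 26 13 9e f5 44 is exactly B = 7 bytes: K' = 86 8b 26 13 9e f5 44.
K' ⊕ ipad = b0 bd 10 25 a8 c3 72.  K' ⊕ opad = da d7 7a 4f c2 a9 18.
Inner input = (K'⊕ipad) ∥ m = b0 bd 10 25 a8 c3 72 ∥ 41 78 70.
Inner hash: sum = 176+189+16+37+168+195+114+65+120+112 = 1192; mod 256 = 168 → a8.
Outer input = (K'⊕opad) ∥ inner = da d7 7a 4f c2 a9 18 ∥ a8.
Outer hash (tag): sum = 218+215+122+79+194+169+24+168 = 1189; mod 256 = 165 → a5.

a5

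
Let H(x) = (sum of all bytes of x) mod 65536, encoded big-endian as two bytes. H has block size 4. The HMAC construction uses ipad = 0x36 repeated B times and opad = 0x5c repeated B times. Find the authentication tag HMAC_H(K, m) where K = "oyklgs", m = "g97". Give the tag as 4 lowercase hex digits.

Key "oyklgs" = 6f 79 6b 6c 67 73 is 6 bytes > B = 4, so hash it first: H(key) = 02 99, then zero-pad to 4 bytes: K' = 02 99 00 00.
K' ⊕ ipad = 34 af 36 36.  K' ⊕ opad = 5e c5 5c 5c.
Inner input = (K'⊕ipad) ∥ m = 34 af 36 36 ∥ 67 39 37.
Inner hash: sum = 52+175+54+54+103+57+55 = 550 → 02 26.
Outer input = (K'⊕opad) ∥ inner = 5e c5 5c 5c ∥ 02 26.
Outer hash (tag): sum = 94+197+92+92+2+38 = 515 → 02 03.

0203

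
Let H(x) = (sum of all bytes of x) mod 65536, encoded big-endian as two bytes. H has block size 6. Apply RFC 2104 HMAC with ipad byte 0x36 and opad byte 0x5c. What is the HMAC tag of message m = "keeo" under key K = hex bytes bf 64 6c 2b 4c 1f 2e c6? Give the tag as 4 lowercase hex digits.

02f6

Key hex bytes bf 64 6c 2b 4c 1f 2e c6 is 8 bytes > B = 6, so hash it first: H(key) = 03 19, then zero-pad to 6 bytes: K' = 03 19 00 00 00 00.
K' ⊕ ipad = 35 2f 36 36 36 36.  K' ⊕ opad = 5f 45 5c 5c 5c 5c.
Inner input = (K'⊕ipad) ∥ m = 35 2f 36 36 36 36 ∥ 6b 65 65 6f.
Inner hash: sum = 53+47+54+54+54+54+107+101+101+111 = 736 → 02 e0.
Outer input = (K'⊕opad) ∥ inner = 5f 45 5c 5c 5c 5c ∥ 02 e0.
Outer hash (tag): sum = 95+69+92+92+92+92+2+224 = 758 → 02 f6.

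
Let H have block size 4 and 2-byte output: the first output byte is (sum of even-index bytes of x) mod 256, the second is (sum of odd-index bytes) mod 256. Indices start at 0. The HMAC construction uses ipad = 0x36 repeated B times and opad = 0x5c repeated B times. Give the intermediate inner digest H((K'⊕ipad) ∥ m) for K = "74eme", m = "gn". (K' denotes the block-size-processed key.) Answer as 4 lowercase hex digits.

Key "74eme" = 37 34 65 6d 65 is 5 bytes > B = 4, so hash it first: H(key) = 01 a1, then zero-pad to 4 bytes: K' = 01 a1 00 00.
K' ⊕ ipad = 37 97 36 36.
Inner input = 37 97 36 36 ∥ 67 6e.
Inner hash: even-index sum = 212 mod 256 = 212; odd-index sum = 315 mod 256 = 59 → d4 3b.

d43b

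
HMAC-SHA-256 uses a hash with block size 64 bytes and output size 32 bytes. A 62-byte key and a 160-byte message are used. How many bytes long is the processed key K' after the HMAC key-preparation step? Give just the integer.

Key is 62 ≤ 64 bytes, zero-padded: |K'| = 64.

64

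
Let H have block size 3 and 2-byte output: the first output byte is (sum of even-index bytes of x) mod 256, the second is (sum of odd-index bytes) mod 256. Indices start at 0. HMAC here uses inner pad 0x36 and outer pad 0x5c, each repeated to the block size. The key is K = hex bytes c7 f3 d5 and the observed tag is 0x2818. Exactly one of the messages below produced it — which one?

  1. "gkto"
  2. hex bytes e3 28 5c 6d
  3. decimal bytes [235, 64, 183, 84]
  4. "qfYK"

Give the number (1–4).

2

Key hex bytes c7 f3 d5 is exactly B = 3 bytes: K' = c7 f3 d5.
K' ⊕ ipad = f1 c5 e3; K' ⊕ opad = 9b af 89.
m1: inner = H(f1 c5 e3 67 6b 74 6f) = ae a0; tag = H(9b af 89 ae a0) = c45d
m2: inner = H(f1 c5 e3 e3 28 5c 6d) = 69 04; tag = H(9b af 89 69 04) = 2818 ← matches
m3: inner = H(f1 c5 e3 eb 40 b7 54) = 68 67; tag = H(9b af 89 68 67) = 8b17
m4: inner = H(f1 c5 e3 71 66 59 4b) = 85 8f; tag = H(9b af 89 85 8f) = b334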